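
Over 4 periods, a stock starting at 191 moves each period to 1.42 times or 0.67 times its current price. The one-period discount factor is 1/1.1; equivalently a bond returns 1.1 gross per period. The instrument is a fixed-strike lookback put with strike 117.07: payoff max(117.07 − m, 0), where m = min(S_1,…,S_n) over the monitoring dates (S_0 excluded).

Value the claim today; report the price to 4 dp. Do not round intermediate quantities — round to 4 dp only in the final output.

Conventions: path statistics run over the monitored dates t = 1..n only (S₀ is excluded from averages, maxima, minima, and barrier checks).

Risk-neutral up-probability p* = (R−d)/(u−d) = (1.1−0.67)/(1.42−0.67) = 0.5733; the claim prices as the p*-weighted sum of path payoffs discounted by R^4.
Enumerate all 2^4 = 16 price paths (U = up ×1.42, D = down ×0.67); each path with k up-moves has probability p*^k·(1−p*)^(4−k).
DDDD: m=38.4886, payoff=78.5814, prob=0.033140
UDDD: m=81.5729, payoff=35.4971, prob=0.044532
DUDD: m=81.5729, payoff=35.4971, prob=0.044532
UUDD: m=172.8859, payoff=0.0000, prob=0.059840
DDUD: m=81.5729, payoff=35.4971, prob=0.044532
UDUD: m=172.8859, payoff=0.0000, prob=0.059840
DUUD: m=127.9700, payoff=0.0000, prob=0.059840
UUUD: m=271.2200, payoff=0.0000, prob=0.080410
DDDU: m=57.4457, payoff=59.6243, prob=0.044532
UDDU: m=121.7507, payoff=0.0000, prob=0.059840
DUDU: m=121.7507, payoff=0.0000, prob=0.059840
UUDU: m=258.0387, payoff=0.0000, prob=0.080410
DDUU: m=85.7399, payoff=31.3301, prob=0.059840
UDUU: m=181.7174, payoff=0.0000, prob=0.080410
DUUU: m=127.9700, payoff=0.0000, prob=0.080410
UUUU: m=271.2200, payoff=0.0000, prob=0.108051
Price = Σ prob·payoff / R^4 = 11.876467 / 1.464100 = 8.1118

price = 8.1118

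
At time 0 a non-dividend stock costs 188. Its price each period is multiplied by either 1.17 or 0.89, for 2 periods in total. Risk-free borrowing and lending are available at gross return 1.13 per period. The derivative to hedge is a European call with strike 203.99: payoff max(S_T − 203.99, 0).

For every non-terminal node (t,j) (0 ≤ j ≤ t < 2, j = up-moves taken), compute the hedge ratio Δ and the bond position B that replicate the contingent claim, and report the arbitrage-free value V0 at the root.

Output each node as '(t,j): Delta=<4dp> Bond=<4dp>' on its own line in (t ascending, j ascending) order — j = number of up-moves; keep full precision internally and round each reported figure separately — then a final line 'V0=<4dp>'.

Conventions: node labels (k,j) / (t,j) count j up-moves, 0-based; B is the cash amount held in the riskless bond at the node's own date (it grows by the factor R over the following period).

Under the risk-neutral measure, an up-move has probability p* = (R−d)/(u−d) = 0.8571 and values discount at R = 1.13.
Terminal payoffs: V(2,0)=0.0000, V(2,1)=0.0000, V(2,2)=53.3632
Node (1,0) S=167.3200: V=(p*·0.0000+(1−p*)·0.0000)/1.13=0.0000; Δ=(0.0000−0.0000)/(195.7644−148.9148)=0.0000; B=V−Δ·S=0.0000
Node (1,1) S=219.9600: V=(p*·53.3632+(1−p*)·0.0000)/1.13=40.4778; Δ=(53.3632−0.0000)/(257.3532−195.7644)=0.8664; B=V−Δ·S=-150.1051
Node (0,0) S=188.0000: V=(p*·40.4778+(1−p*)·0.0000)/1.13=30.7037; Δ=(40.4778−0.0000)/(219.9600−167.3200)=0.7690; B=V−Δ·S=-113.8597
Verification: the root portfolio costs Δ(0,0)·S0 + B(0,0) = 30.7037, matching V0.

(0,0): Delta=0.7690 Bond=-113.8597
(1,0): Delta=0.0000 Bond=0.0000
(1,1): Delta=0.8664 Bond=-150.1051
V0=30.7037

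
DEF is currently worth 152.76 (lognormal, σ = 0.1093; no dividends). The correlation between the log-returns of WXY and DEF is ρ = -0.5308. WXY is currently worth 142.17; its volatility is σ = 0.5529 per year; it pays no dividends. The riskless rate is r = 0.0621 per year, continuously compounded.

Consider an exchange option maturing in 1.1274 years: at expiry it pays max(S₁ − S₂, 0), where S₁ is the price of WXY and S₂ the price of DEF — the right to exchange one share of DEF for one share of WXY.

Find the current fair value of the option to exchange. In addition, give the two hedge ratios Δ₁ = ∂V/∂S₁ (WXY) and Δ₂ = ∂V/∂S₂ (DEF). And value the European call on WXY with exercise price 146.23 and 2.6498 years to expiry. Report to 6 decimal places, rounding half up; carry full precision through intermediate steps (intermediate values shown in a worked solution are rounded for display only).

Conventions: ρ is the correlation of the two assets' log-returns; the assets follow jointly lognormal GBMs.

exchange price = 32.839942
Δ1 = 0.586494
Δ2 = -0.330858
price(WXY call K=146.23) = 55.785121

σ_eff = √(σ₁² + σ₂² − 2ρσ₁σ₂) = √(0.5529² + 0.1093² − 2·-0.5308·0.5529·0.1093) = 0.617899
d₁ = (ln(S₁/S₂) + (q₂ − q₁ + σ_eff²/2)T) / (σ_eff√T) = (ln(142.17/152.76) + (0.0 − 0.0 + 0.190900)·1.1274) / 0.656080 = 0.218534
d₂ = d₁ − σ_eff√T = 0.218534 − 0.656080 = -0.437546
N(d₁) = 0.586494,  N(d₂) = 0.330858
V = S₁·e^{−q₁T}·N(d₁) − S₂·e^{−q₂T}·N(d₂) = 83.381783 − 50.541841 = 32.839942
Δ₁ = e^{−q₁T}·N(d₁) = 0.586494;  Δ₂ = −e^{−q₂T}·N(d₂) = -0.330858
[vanilla: WXY call K=146.23]
σ√T = 0.5529·√2.6498 = 0.900022
d₁ = (ln(S/K) + (r+σ²/2)T) / (σ√T) = (ln(142.17/146.23) + (0.0621+0.5529²/2)·2.6498) / 0.900022 = (-0.028157 + 0.569572) / 0.900022 = 0.601558
d₂ = d₁ − σ√T = 0.601558 − 0.900022 = -0.298464
e^{−rT} = 0.848273
N(d₁) = 0.726266,  N(d₂) = 0.382674
price = S·N(d₁) − K·e^{−rT}·N(d₂) = 103.253196 − 47.468075 = 55.785121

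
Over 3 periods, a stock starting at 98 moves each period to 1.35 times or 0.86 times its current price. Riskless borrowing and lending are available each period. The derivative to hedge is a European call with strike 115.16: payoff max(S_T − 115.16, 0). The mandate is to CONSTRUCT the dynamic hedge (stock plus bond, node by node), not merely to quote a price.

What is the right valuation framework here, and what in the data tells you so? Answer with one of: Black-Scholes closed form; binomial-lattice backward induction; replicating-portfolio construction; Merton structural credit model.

Key observation: a price alone would not answer the question — the per-node share/bond construction on the spot-98, 1.35/0.86 tree is required, and only the replicating-portfolio method yields it.

framework: replicating-portfolio construction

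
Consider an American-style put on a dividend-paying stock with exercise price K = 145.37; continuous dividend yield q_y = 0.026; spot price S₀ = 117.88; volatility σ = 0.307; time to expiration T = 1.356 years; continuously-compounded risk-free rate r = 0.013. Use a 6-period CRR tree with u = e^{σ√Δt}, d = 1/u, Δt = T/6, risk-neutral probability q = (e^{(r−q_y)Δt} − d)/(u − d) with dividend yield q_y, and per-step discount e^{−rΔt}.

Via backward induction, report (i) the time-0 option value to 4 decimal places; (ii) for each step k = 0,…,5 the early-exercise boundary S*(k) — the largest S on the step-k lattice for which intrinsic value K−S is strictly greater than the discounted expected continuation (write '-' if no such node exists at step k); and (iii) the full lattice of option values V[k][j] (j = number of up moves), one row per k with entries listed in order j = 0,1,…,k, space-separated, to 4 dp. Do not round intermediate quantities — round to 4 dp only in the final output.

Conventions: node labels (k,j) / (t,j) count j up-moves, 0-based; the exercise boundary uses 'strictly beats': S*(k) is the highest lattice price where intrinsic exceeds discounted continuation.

price = 36.6185
boundary = - - - - 65.7515 56.8227
tree:
36.6185
47.0089 24.3381
58.2244 33.8018 13.0943
69.3860 45.1550 20.3432 4.4460
79.6185 57.5083 30.5651 8.1602 0.0000
88.5473 69.3060 43.6680 14.9775 0.0000 0.0000
96.2636 79.6185 57.3314 27.4900 0.0000 0.0000 0.0000

params: Δt=0.22600 u=1.15713 d=0.86420 q=0.45356 e^(-rΔt)=0.99707
t_6 payoffs: 96.2636 79.6185 57.3314 27.4900 0.0000 0.0000 0.0000
t_5: node(5,0) S=56.8227 payoff=88.5473 vs cont=88.4537 → 88.5473 [stop]  node(5,1) S=76.0833 payoff=69.2867 vs cont=69.3060 → 69.3060 [wait]  node(5,2) S=101.8724 payoff=43.4976 vs cont=43.6680 → 43.6680 [wait]  node(5,3) S=136.4029 payoff=8.9671 vs cont=14.9775 → 14.9775 [wait]  node(5,4) S=182.6379 payoff=0.0000 vs cont=0.0000 → 0.0000 [wait]  node(5,5) S=244.5446 payoff=0.0000 vs cont=0.0000 → 0.0000 [wait]  ⇒ S*(5)=56.8227
t_4: node(4,0) S=65.7515 payoff=79.6185 vs cont=79.5860 → 79.6185 [stop]  node(4,1) S=88.0386 payoff=57.3314 vs cont=57.5083 → 57.5083 [wait]  node(4,2) S=117.8800 payoff=27.4900 vs cont=30.5651 → 30.5651 [wait]  node(4,3) S=157.8365 payoff=0.0000 vs cont=8.1602 → 8.1602 [wait]  node(4,4) S=211.3365 payoff=0.0000 vs cont=0.0000 → 0.0000 [wait]  ⇒ S*(4)=65.7515
t_3: node(3,0) S=76.0833 payoff=69.2867 vs cont=69.3860 → 69.3860 [wait]  node(3,1) S=101.8724 payoff=43.4976 vs cont=45.1550 → 45.1550 [wait]  node(3,2) S=136.4029 payoff=8.9671 vs cont=20.3432 → 20.3432 [wait]  node(3,3) S=182.6379 payoff=0.0000 vs cont=4.4460 → 4.4460 [wait]  ⇒ S*(3)=-
t_2: node(2,0) S=88.0386 payoff=57.3314 vs cont=58.2244 → 58.2244 [wait]  node(2,1) S=117.8800 payoff=27.4900 vs cont=33.8018 → 33.8018 [wait]  node(2,2) S=157.8365 payoff=0.0000 vs cont=13.0943 → 13.0943 [wait]  ⇒ S*(2)=-
t_1: node(1,0) S=101.8724 payoff=43.4976 vs cont=47.0089 → 47.0089 [wait]  node(1,1) S=136.4029 payoff=8.9671 vs cont=24.3381 → 24.3381 [wait]  ⇒ S*(1)=-
t_0: node(0,0) S=117.8800 payoff=27.4900 vs cont=36.6185 → 36.6185 [wait]  ⇒ S*(0)=-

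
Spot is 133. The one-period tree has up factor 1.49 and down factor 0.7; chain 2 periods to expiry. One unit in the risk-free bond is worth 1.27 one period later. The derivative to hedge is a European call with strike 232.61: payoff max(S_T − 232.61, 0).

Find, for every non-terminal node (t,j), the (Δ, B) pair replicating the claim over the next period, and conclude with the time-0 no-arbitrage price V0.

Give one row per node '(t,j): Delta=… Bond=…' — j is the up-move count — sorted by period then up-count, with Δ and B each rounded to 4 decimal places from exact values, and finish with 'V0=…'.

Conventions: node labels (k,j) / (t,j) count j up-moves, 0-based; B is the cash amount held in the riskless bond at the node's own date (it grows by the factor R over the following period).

(0,0): Delta=0.3388 Bond=-24.8385
(1,0): Delta=0.0000 Bond=0.0000
(1,1): Delta=0.4003 Bond=-43.7200
V0=20.2256

The replicating-portfolio and risk-neutral prices coincide; use p* = (1.27−0.7)/(1.49−0.7) = 0.7215 for the latter.
Terminal payoffs: V(2,0)=0.0000, V(2,1)=0.0000, V(2,2)=62.6633
  t=1,j=0: stock 93.1000 → up 138.7190 (V=0.0000), down 65.1700 (V=0.0000). Price 0.0000; hedge Δ=0.0000, bond B=0.0000.
  t=1,j=1: stock 198.1700 → up 295.2733 (V=62.6633), down 138.7190 (V=0.0000). Price 35.6006; hedge Δ=0.4003, bond B=-43.7200.
  t=0,j=0: stock 133.0000 → up 198.1700 (V=35.6006), down 93.1000 (V=0.0000). Price 20.2256; hedge Δ=0.3388, bond B=-24.8385.
Sanity check at the root: Δ(0,0)·S0 + B(0,0) reproduces V0 = 20.2256.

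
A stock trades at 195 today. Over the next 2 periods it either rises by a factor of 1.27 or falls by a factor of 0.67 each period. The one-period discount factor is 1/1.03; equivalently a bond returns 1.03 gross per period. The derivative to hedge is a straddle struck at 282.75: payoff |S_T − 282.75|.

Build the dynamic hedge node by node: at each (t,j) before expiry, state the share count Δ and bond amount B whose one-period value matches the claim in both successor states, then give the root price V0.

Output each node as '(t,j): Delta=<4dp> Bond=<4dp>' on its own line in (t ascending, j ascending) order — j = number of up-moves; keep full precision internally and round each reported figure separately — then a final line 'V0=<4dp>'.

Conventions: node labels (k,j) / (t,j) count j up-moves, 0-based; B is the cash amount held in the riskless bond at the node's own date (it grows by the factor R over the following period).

(0,0): Delta=-0.6837 Bond=226.3967
(1,0): Delta=-1.0000 Bond=274.5146
(1,1): Delta=-0.5724 Bond=205.6379
V0=93.0773

Arbitrage-free pricing uses the up-move probability p* = (R−d)/(u−d) = 0.6000, discounting each step at R = 1.03.
Expiry values: V(2,0)=195.2145, V(2,1)=116.8245, V(2,2)=31.7655
  t=1,j=0: stock 130.6500 → up 165.9255 (V=116.8245), down 87.5355 (V=195.2145). Price 143.8646; hedge Δ=-1.0000, bond B=274.5146.
  t=1,j=1: stock 247.6500 → up 314.5155 (V=31.7655), down 165.9255 (V=116.8245). Price 63.8729; hedge Δ=-0.5724, bond B=205.6379.
  t=0,j=0: stock 195.0000 → up 247.6500 (V=63.8729), down 130.6500 (V=143.8646). Price 93.0773; hedge Δ=-0.6837, bond B=226.3967.
Check: Δ(0,0)·S0 + B(0,0) = 93.0773 = V0.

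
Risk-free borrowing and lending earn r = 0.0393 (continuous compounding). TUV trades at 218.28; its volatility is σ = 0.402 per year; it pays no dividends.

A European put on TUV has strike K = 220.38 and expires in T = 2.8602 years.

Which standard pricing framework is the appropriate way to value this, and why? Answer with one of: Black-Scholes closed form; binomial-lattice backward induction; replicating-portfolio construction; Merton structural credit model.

Key observation: a European claim on TUV (strike 220.38) — a lognormal (GBM) underlying with constant rate and volatility — has an exact closed-form value; no lattice or capital structure is involved.

framework: Black-Scholes closed form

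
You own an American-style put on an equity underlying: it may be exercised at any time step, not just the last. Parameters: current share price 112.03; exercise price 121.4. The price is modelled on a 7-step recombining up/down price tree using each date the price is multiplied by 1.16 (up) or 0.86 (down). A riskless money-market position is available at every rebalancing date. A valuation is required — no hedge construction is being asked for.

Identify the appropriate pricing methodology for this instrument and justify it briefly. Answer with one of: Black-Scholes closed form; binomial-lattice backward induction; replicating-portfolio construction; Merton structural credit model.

Key observation: early exercise of the strike-121.4 put must be checked at each of the 7 dates (spot 112.03), which forces a node-by-node comparison of intrinsic and continuation value backward from expiry.

framework: binomial-lattice backward induction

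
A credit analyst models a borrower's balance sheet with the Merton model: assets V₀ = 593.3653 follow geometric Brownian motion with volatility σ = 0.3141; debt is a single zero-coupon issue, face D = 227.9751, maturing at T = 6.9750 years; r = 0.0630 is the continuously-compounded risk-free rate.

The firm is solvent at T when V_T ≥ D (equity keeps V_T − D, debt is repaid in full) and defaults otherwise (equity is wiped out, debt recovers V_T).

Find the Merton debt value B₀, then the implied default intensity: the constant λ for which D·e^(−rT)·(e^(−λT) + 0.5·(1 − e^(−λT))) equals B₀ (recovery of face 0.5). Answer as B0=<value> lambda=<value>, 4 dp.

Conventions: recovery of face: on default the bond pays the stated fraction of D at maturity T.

With assets at 593.3653 and a single debt payment of 227.9751 at 6.9750 years:
d₁ = [ln(V₀/D) + (r + σ²/2)T] / (σ√T)
   = [ln(593.3653/227.9751) + (0.0630 + 0.5·0.3141²)·6.9750] / (0.3141·√6.9750)
   = [0.956574 + 0.783498] / 0.829545 = 2.097621
d₂ = d₁ − σ√T = 2.097621 − 0.829545 = 1.268076
N(d₁) = 0.982031,  N(d₂) = 0.897615,  e^(−rT) = 0.644407
E₀ = V₀·N(d₁) − D·e^(−rT)·N(d₂)
   = 593.3653·0.982031 − 227.9751·0.644407·0.897615 = 450.835527
B₀ = V₀ − E₀ = 593.3653 − 450.835527 = 142.529773
e^(−λT) = (B₀·e^(rT)/D − 0.5)/(1 − 0.5) = (142.5298·1.551815/227.9751 − 0.5)/0.5 = 0.94038590
λ = −ln(0.94038590)/6.9750 = 0.008812

B0=142.5298 lambda=0.0088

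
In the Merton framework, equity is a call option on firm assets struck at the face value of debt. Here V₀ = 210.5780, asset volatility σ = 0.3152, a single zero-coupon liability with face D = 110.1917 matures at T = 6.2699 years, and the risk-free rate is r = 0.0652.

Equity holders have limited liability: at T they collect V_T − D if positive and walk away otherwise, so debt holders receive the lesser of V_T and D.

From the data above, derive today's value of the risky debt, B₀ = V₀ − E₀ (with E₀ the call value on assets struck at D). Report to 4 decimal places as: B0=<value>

B0=69.3250

Work the structural quantities from V₀ = 210.5780 against face 110.1917:
d₁ = [ln(V₀/D) + (r + σ²/2)T] / (σ√T)
   = [ln(210.5780/110.1917) + (0.0652 + 0.5·0.3152²)·6.2699] / (0.3152·√6.2699)
   = [0.647635 + 0.720258] / 0.789253 = 1.733147
d₂ = d₁ − σ√T = 1.733147 − 0.789253 = 0.943894
N(d₁) = 0.958465,  N(d₂) = 0.827388,  e^(−rT) = 0.664449
E₀ = V₀·N(d₁) − D·e^(−rT)·N(d₂)
   = 210.5780·0.958465 − 110.1917·0.664449·0.827388 = 141.253041
B₀ = V₀ − E₀ = 210.5780 − 141.253041 = 69.324959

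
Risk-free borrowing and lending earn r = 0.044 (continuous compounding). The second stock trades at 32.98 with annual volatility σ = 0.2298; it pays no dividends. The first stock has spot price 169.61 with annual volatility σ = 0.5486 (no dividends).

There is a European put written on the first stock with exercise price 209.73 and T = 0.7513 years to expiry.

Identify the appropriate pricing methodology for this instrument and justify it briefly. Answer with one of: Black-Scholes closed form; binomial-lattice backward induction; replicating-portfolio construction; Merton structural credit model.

framework: Black-Scholes closed form

Key observation: everything needed for the exact continuous-time valuation of the European put on the first stock (strike 209.73) is given, and no feature rules the closed form out.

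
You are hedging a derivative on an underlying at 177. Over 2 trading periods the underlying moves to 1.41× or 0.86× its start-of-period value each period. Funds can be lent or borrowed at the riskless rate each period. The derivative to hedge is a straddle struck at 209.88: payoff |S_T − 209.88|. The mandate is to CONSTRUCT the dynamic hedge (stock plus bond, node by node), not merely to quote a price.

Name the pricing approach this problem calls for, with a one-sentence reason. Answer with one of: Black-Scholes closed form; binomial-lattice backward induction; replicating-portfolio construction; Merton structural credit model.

framework: replicating-portfolio construction

Key observation: what is demanded is not a single number but the (Δ, B) position at each node of the 1.41/0.86 tree starting at 177; constructing those positions is the replicating-portfolio method.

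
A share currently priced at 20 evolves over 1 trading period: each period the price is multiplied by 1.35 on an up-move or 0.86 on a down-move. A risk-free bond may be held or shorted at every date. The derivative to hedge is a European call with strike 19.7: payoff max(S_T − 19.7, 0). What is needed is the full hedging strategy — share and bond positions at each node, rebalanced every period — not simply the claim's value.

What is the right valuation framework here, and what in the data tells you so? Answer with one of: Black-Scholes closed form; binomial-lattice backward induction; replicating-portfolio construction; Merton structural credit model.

Key observation: the mandate to exhibit the hedge at every date and state singles out the replicating-portfolio construction on the 1-period tree with factors 1.35 and 0.86 from 20.

framework: replicating-portfolio construction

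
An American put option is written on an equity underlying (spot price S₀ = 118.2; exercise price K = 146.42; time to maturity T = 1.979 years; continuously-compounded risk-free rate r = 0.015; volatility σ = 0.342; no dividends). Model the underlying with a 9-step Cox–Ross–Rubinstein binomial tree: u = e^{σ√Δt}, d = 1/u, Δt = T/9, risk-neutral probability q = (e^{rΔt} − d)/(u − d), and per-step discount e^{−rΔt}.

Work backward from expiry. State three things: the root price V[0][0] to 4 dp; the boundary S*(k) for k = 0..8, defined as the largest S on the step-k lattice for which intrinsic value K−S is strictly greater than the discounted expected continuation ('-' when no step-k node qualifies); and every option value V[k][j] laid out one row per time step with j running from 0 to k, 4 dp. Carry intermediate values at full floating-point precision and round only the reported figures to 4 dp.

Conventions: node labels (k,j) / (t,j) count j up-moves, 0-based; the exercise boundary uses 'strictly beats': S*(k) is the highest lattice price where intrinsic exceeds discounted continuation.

price = 39.4307
boundary = - - - 73.0587 62.2334 73.0587 85.7670 100.6860 118.2000
tree:
39.4307
49.9376 27.8714
61.4494 37.3202 17.4228
73.3613 48.4619 25.0308 8.9746
84.1866 60.7796 34.9260 14.0594 3.3095
93.4079 73.3613 47.0330 21.5325 5.7395 0.5953
101.2629 84.1866 60.6530 32.0201 9.8692 1.1275 0.0000
107.9539 93.4079 73.3613 45.7340 16.7959 2.1354 0.0000 0.0000
113.6536 101.2629 84.1866 60.6530 28.2200 4.0442 0.0000 0.0000 0.0000
118.5087 107.9539 93.4079 73.3613 45.7340 7.6594 0.0000 0.0000 0.0000 0.0000

Δt=0.21989, u=1.17395, d=0.85183, q=0.47025, disc=e^(-rΔt)=0.99671
k=9 terminal: V=max(K-S,0) → 118.5087 107.9539 93.4079 73.3613 45.7340 7.6594 0.0000 0.0000 0.0000 0.0000
k=8: j=0 S=32.7664 intr=113.6536 cont=113.1714 V=113.6536[EX]; j=1 S=45.1571 intr=101.2629 cont=100.7807 V=101.2629[EX]; j=2 S=62.2334 intr=84.1866 cont=83.7045 V=84.1866[EX]; j=3 S=85.7670 intr=60.6530 cont=60.1708 V=60.6530[EX]; j=4 S=118.2000 intr=28.2200 cont=27.7379 V=28.2200[EX]; j=5 S=162.8976 intr=0.0000 cont=4.0442 V=4.0442[hold]; j=6 S=224.4976 intr=0.0000 cont=0.0000 V=0.0000[hold]; j=7 S=309.3918 intr=0.0000 cont=0.0000 V=0.0000[hold]; j=8 S=426.3889 intr=0.0000 cont=0.0000 V=0.0000[hold]  S*(8)=118.2000
k=7: j=0 S=38.4661 intr=107.9539 cont=107.4718 V=107.9539[EX]; j=1 S=53.0121 intr=93.4079 cont=92.9258 V=93.4079[EX]; j=2 S=73.0587 intr=73.3613 cont=72.8792 V=73.3613[EX]; j=3 S=100.6860 intr=45.7340 cont=45.2519 V=45.7340[EX]; j=4 S=138.7606 intr=7.6594 cont=16.7959 V=16.7959[hold]; j=5 S=191.2331 intr=0.0000 cont=2.1354 V=2.1354[hold]; j=6 S=263.5483 intr=0.0000 cont=0.0000 V=0.0000[hold]; j=7 S=363.2096 intr=0.0000 cont=0.0000 V=0.0000[hold]  S*(7)=100.6860
k=6: j=0 S=45.1571 intr=101.2629 cont=100.7807 V=101.2629[EX]; j=1 S=62.2334 intr=84.1866 cont=83.7045 V=84.1866[EX]; j=2 S=85.7670 intr=60.6530 cont=60.1708 V=60.6530[EX]; j=3 S=118.2000 intr=28.2200 cont=32.0201 V=32.0201[hold]; j=4 S=162.8976 intr=0.0000 cont=9.8692 V=9.8692[hold]; j=5 S=224.4976 intr=0.0000 cont=1.1275 V=1.1275[hold]; j=6 S=309.3918 intr=0.0000 cont=0.0000 V=0.0000[hold]  S*(6)=85.7670
k=5: j=0 S=53.0121 intr=93.4079 cont=92.9258 V=93.4079[EX]; j=1 S=73.0587 intr=73.3613 cont=72.8792 V=73.3613[EX]; j=2 S=100.6860 intr=45.7340 cont=47.0330 V=47.0330[hold]; j=3 S=138.7606 intr=7.6594 cont=21.5325 V=21.5325[hold]; j=4 S=191.2331 intr=0.0000 cont=5.7395 V=5.7395[hold]; j=5 S=263.5483 intr=0.0000 cont=0.5953 V=0.5953[hold]  S*(5)=73.0587
k=4: j=0 S=62.2334 intr=84.1866 cont=83.7045 V=84.1866[EX]; j=1 S=85.7670 intr=60.6530 cont=60.7796 V=60.7796[hold]; j=2 S=118.2000 intr=28.2200 cont=34.9260 V=34.9260[hold]; j=3 S=162.8976 intr=0.0000 cont=14.0594 V=14.0594[hold]; j=4 S=224.4976 intr=0.0000 cont=3.3095 V=3.3095[hold]  S*(4)=62.2334
k=3: j=0 S=73.0587 intr=73.3613 cont=72.9385 V=73.3613[EX]; j=1 S=100.6860 intr=45.7340 cont=48.4619 V=48.4619[hold]; j=2 S=138.7606 intr=7.6594 cont=25.0308 V=25.0308[hold]; j=3 S=191.2331 intr=0.0000 cont=8.9746 V=8.9746[hold]  S*(3)=73.0587
k=2: j=0 S=85.7670 intr=60.6530 cont=61.4494 V=61.4494[hold]; j=1 S=118.2000 intr=28.2200 cont=37.3202 V=37.3202[hold]; j=2 S=162.8976 intr=0.0000 cont=17.4228 V=17.4228[hold]  S*(2)=-
k=1: j=0 S=100.6860 intr=45.7340 cont=49.9376 V=49.9376[hold]; j=1 S=138.7606 intr=7.6594 cont=27.8714 V=27.8714[hold]  S*(1)=-
k=0: j=0 S=118.2000 intr=28.2200 cont=39.4307 V=39.4307[hold]  S*(0)=-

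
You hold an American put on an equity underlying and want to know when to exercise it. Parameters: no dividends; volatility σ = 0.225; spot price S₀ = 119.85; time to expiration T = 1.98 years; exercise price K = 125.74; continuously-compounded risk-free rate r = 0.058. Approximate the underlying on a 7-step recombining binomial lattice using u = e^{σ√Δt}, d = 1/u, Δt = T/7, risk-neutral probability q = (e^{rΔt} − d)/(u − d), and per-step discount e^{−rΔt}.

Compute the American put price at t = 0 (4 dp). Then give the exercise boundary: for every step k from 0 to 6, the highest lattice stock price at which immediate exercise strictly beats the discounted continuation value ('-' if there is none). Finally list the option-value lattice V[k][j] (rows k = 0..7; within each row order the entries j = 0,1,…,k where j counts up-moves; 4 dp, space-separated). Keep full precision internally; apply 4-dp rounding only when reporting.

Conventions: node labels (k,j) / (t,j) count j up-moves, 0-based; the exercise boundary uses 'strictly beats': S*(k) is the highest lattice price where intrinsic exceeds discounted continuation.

price = 13.2052
boundary = - - 94.3406 83.7007 94.3406 106.3331 94.3406
tree:
13.2052
20.7144 7.1897
31.3994 12.2139 3.1143
42.0393 20.0260 5.9089 0.8204
51.4793 31.3994 10.9156 1.8092 0.0000
59.8546 42.0393 19.4069 3.9901 0.0000 0.0000
67.2853 51.4793 31.3994 8.7997 0.0000 0.0000 0.0000
73.8779 59.8546 42.0393 19.4069 0.0000 0.0000 0.0000 0.0000

Δt=0.28286  u=1.12712  d=0.88722  q=0.53907  discount=0.98373
step 7 (expiry): payoffs max(K−S,0) = 73.8779 59.8546 42.0393 19.4069 0.0000 0.0000 0.0000 0.0000
step 6: (k=6,j=0): S=58.4547, K−S=67.2853, hold=65.2392 ⇒ V=67.2853 exercise | (k=6,j=1): S=74.2607, K−S=51.4793, hold=49.4333 ⇒ V=51.4793 exercise | (k=6,j=2): S=94.3406, K−S=31.3994, hold=29.3534 ⇒ V=31.3994 exercise | (k=6,j=3): S=119.8500, K−S=5.8900, hold=8.7997 ⇒ V=8.7997 continue | (k=6,j=4): S=152.2571, K−S=0.0000, hold=0.0000 ⇒ V=0.0000 continue | (k=6,j=5): S=193.4269, K−S=0.0000, hold=0.0000 ⇒ V=0.0000 continue | (k=6,j=6): S=245.7290, K−S=0.0000, hold=0.0000 ⇒ V=0.0000 continue  boundary S*=94.3406
step 5: (k=5,j=0): S=65.8854, K−S=59.8546, hold=57.8085 ⇒ V=59.8546 exercise | (k=5,j=1): S=83.7007, K−S=42.0393, hold=39.9933 ⇒ V=42.0393 exercise | (k=5,j=2): S=106.3331, K−S=19.4069, hold=18.9039 ⇒ V=19.4069 exercise | (k=5,j=3): S=135.0852, K−S=0.0000, hold=3.9901 ⇒ V=3.9901 continue | (k=5,j=4): S=171.6118, K−S=0.0000, hold=0.0000 ⇒ V=0.0000 continue | (k=5,j=5): S=218.0151, K−S=0.0000, hold=0.0000 ⇒ V=0.0000 continue  boundary S*=106.3331
step 4: (k=4,j=0): S=74.2607, K−S=51.4793, hold=49.4333 ⇒ V=51.4793 exercise | (k=4,j=1): S=94.3406, K−S=31.3994, hold=29.3534 ⇒ V=31.3994 exercise | (k=4,j=2): S=119.8500, K−S=5.8900, hold=10.9156 ⇒ V=10.9156 continue | (k=4,j=3): S=152.2571, K−S=0.0000, hold=1.8092 ⇒ V=1.8092 continue | (k=4,j=4): S=193.4269, K−S=0.0000, hold=0.0000 ⇒ V=0.0000 continue  boundary S*=94.3406
step 3: (k=3,j=0): S=83.7007, K−S=42.0393, hold=39.9933 ⇒ V=42.0393 exercise | (k=3,j=1): S=106.3331, K−S=19.4069, hold=20.0260 ⇒ V=20.0260 continue | (k=3,j=2): S=135.0852, K−S=0.0000, hold=5.9089 ⇒ V=5.9089 continue | (k=3,j=3): S=171.6118, K−S=0.0000, hold=0.8204 ⇒ V=0.8204 continue  boundary S*=83.7007
step 2: (k=2,j=0): S=94.3406, K−S=31.3994, hold=29.6817 ⇒ V=31.3994 exercise | (k=2,j=1): S=119.8500, K−S=5.8900, hold=12.2139 ⇒ V=12.2139 continue | (k=2,j=2): S=152.2571, K−S=0.0000, hold=3.1143 ⇒ V=3.1143 continue  boundary S*=94.3406
step 1: (k=1,j=0): S=106.3331, K−S=19.4069, hold=20.7144 ⇒ V=20.7144 continue | (k=1,j=1): S=135.0852, K−S=0.0000, hold=7.1897 ⇒ V=7.1897 continue  boundary S*=-
step 0: (k=0,j=0): S=119.8500, K−S=5.8900, hold=13.2052 ⇒ V=13.2052 continue  boundary S*=-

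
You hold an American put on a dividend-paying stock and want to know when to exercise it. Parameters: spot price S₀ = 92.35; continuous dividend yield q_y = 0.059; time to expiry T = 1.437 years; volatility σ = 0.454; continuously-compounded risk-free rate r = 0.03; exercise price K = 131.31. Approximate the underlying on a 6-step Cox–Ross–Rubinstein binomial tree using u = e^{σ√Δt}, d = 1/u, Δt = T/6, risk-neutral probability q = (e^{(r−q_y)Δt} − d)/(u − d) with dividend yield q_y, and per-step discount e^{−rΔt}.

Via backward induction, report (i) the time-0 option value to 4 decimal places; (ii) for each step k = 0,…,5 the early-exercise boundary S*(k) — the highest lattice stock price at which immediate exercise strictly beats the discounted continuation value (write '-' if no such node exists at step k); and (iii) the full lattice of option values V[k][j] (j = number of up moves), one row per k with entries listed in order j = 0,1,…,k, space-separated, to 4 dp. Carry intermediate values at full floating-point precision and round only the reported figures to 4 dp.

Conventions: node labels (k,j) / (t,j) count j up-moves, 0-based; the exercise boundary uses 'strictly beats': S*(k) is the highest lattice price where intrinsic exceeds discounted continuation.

price = 48.9191
boundary = - - - 47.4198 59.2178 47.4198
tree:
48.9191
60.5972 34.2121
72.5709 45.6933 19.5199
83.8902 58.7384 29.1143 7.0898
93.3377 72.0922 41.9682 12.5111 0.0000
100.9029 83.8902 57.4565 22.0779 0.0000 0.0000
106.9609 93.3377 72.0922 38.9600 0.0000 0.0000 0.0000

params: Δt=0.23950 u=1.24880 d=0.80077 q=0.42923 e^(-rΔt)=0.99284
t_6 payoffs: 106.9609 93.3377 72.0922 38.9600 0.0000 0.0000 0.0000
t_5: node(5,0) S=30.4071 payoff=100.9029 vs cont=100.3895 → 100.9029 [stop]  node(5,1) S=47.4198 payoff=83.8902 vs cont=83.6155 → 83.8902 [stop]  node(5,2) S=73.9511 payoff=57.3589 vs cont=57.4565 → 57.4565 [wait]  node(5,3) S=115.3265 payoff=15.9835 vs cont=22.0779 → 22.0779 [wait]  node(5,4) S=179.8515 payoff=0.0000 vs cont=0.0000 → 0.0000 [wait]  node(5,5) S=280.4779 payoff=0.0000 vs cont=0.0000 → 0.0000 [wait]  ⇒ S*(5)=47.4198
t_4: node(4,0) S=37.9723 payoff=93.3377 vs cont=92.9304 → 93.3377 [stop]  node(4,1) S=59.2178 payoff=72.0922 vs cont=72.0246 → 72.0922 [stop]  node(4,2) S=92.3500 payoff=38.9600 vs cont=41.9682 → 41.9682 [wait]  node(4,3) S=144.0196 payoff=0.0000 vs cont=12.5111 → 12.5111 [wait]  node(4,4) S=224.5982 payoff=0.0000 vs cont=0.0000 → 0.0000 [wait]  ⇒ S*(4)=59.2178
t_3: node(3,0) S=47.4198 payoff=83.8902 vs cont=83.6155 → 83.8902 [stop]  node(3,1) S=73.9511 payoff=57.3589 vs cont=58.7384 → 58.7384 [wait]  node(3,2) S=115.3265 payoff=15.9835 vs cont=29.1143 → 29.1143 [wait]  node(3,3) S=179.8515 payoff=0.0000 vs cont=7.0898 → 7.0898 [wait]  ⇒ S*(3)=47.4198
t_2: node(2,0) S=59.2178 payoff=72.0922 vs cont=72.5709 → 72.5709 [wait]  node(2,1) S=92.3500 payoff=38.9600 vs cont=45.6933 → 45.6933 [wait]  node(2,2) S=144.0196 payoff=0.0000 vs cont=19.5199 → 19.5199 [wait]  ⇒ S*(2)=-
t_1: node(1,0) S=73.9511 payoff=57.3589 vs cont=60.5972 → 60.5972 [wait]  node(1,1) S=115.3265 payoff=15.9835 vs cont=34.2121 → 34.2121 [wait]  ⇒ S*(1)=-
t_0: node(0,0) S=92.3500 payoff=38.9600 vs cont=48.9191 → 48.9191 [wait]  ⇒ S*(0)=-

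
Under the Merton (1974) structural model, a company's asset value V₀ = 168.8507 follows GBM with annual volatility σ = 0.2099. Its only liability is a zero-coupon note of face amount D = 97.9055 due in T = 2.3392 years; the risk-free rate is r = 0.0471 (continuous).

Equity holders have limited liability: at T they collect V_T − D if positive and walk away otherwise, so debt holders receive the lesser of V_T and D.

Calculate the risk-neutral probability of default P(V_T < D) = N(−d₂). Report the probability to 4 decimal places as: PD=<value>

PD=0.0300

Work the structural quantities from V₀ = 168.8507 against face 97.9055:
d₁ = [ln(V₀/D) + (r + σ²/2)T] / (σ√T)
   = [ln(168.8507/97.9055) + (0.0471 + 0.5·0.2099²)·2.3392] / (0.2099·√2.3392)
   = [0.545012 + 0.161707] / 0.321030 = 2.201408
d₂ = d₁ − σ√T = 2.201408 − 0.321030 = 1.880377
risk-neutral PD = N(−d₂) = N(-1.880377) = 0.030028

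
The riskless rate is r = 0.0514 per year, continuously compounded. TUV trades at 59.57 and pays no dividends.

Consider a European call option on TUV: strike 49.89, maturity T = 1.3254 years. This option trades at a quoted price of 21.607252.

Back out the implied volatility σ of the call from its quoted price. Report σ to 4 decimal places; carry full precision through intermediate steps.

At σ = 0.5965 the Black–Scholes value reproduces the quote:
σ√T = 0.5965·√1.3254 = 0.686727
d₁ = (ln(S/K) + (r+σ²/2)T) / (σ√T) = (ln(59.57/49.89) + (0.0514+0.5965²/2)·1.3254) / 0.686727 = (0.177332 + 0.303922) / 0.686727 = 0.700794
d₂ = d₁ − σ√T = 0.700794 − 0.686727 = 0.014067
e^{−rT} = 0.934143
N(d₁) = 0.758284,  N(d₂) = 0.505612
V = S·N(d₁) − K·e^{−rT}·N(d₂) = 45.170988 − 23.563736 = 21.607252 (the quoted price), and the Black–Scholes price is strictly increasing in σ, so σ is unique

sigma = 0.5965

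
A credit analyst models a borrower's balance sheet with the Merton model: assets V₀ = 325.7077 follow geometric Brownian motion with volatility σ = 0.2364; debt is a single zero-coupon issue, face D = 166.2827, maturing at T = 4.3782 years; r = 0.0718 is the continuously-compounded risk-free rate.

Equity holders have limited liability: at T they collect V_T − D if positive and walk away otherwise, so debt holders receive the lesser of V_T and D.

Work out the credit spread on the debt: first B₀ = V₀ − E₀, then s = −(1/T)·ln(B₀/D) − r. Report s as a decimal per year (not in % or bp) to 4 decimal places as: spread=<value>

spread=0.0016

Equity is a call on the firm's assets struck at D = 166.2827:
d₁ = [ln(V₀/D) + (r + σ²/2)T] / (σ√T)
   = [ln(325.7077/166.2827) + (0.0718 + 0.5·0.2364²)·4.3782] / (0.2364·√4.3782)
   = [0.672311 + 0.436693] / 0.494647 = 2.242011
d₂ = d₁ − σ√T = 2.242011 − 0.494647 = 1.747364
N(d₁) = 0.987520,  N(d₂) = 0.959713,  e^(−rT) = 0.730260
E₀ = V₀·N(d₁) − D·e^(−rT)·N(d₂)
   = 325.7077·0.987520 − 166.2827·0.730260·0.959713 = 205.105216
B₀ = V₀ − E₀ = 325.7077 − 205.105216 = 120.602484
spread = −(1/T)·ln(B₀/D) − r = −(1/4.3782)·ln(120.602484/166.2827) − 0.0718 = 0.00156108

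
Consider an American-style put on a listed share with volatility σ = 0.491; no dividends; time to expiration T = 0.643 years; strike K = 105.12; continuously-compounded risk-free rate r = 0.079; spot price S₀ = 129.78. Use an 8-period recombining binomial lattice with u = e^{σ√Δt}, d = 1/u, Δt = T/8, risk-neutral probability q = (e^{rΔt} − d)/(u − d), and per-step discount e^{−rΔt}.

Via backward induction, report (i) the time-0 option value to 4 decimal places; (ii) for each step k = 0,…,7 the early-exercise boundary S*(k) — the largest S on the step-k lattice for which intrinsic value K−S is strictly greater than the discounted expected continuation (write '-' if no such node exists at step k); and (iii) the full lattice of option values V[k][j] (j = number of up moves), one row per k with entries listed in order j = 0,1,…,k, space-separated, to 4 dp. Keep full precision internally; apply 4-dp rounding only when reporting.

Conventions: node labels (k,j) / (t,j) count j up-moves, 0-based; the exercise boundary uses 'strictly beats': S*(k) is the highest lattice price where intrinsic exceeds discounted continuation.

price = 7.2128
boundary = - - - - - 64.7049 74.3689 85.4762
tree:
7.2128
10.8455 3.4966
15.8915 5.6942 1.2372
22.5755 9.0878 2.2088 0.2343
30.8949 14.1438 3.9030 0.4605 0.0000
40.4151 21.3121 6.8095 0.9053 0.0000 0.0000
48.8233 30.7511 11.6895 1.7797 0.0000 0.0000 0.0000
56.1389 40.4151 19.6438 3.4986 0.0000 0.0000 0.0000 0.0000
62.5038 48.8233 30.7511 6.8775 0.0000 0.0000 0.0000 0.0000 0.0000

Δt=0.08038  u=1.14935  d=0.87005  q=0.48806  discount=0.99367
step 8 (expiry): payoffs max(K−S,0) = 62.5038 48.8233 30.7511 6.8775 0.0000 0.0000 0.0000 0.0000 0.0000
step 7: (k=7,j=0): S=48.9811, K−S=56.1389, hold=55.4735 ⇒ V=56.1389 exercise | (k=7,j=1): S=64.7049, K−S=40.4151, hold=39.7498 ⇒ V=40.4151 exercise | (k=7,j=2): S=85.4762, K−S=19.6438, hold=18.9784 ⇒ V=19.6438 exercise | (k=7,j=3): S=112.9155, K−S=0.0000, hold=3.4986 ⇒ V=3.4986 continue | (k=7,j=4): S=149.1633, K−S=0.0000, hold=0.0000 ⇒ V=0.0000 continue | (k=7,j=5): S=197.0472, K−S=0.0000, hold=0.0000 ⇒ V=0.0000 continue | (k=7,j=6): S=260.3027, K−S=0.0000, hold=0.0000 ⇒ V=0.0000 continue | (k=7,j=7): S=343.8642, K−S=0.0000, hold=0.0000 ⇒ V=0.0000 continue  boundary S*=85.4762
step 6: (k=6,j=0): S=56.2967, K−S=48.8233, hold=48.1580 ⇒ V=48.8233 exercise | (k=6,j=1): S=74.3689, K−S=30.7511, hold=30.0858 ⇒ V=30.7511 exercise | (k=6,j=2): S=98.2425, K−S=6.8775, hold=11.6895 ⇒ V=11.6895 continue | (k=6,j=3): S=129.7800, K−S=0.0000, hold=1.7797 ⇒ V=1.7797 continue | (k=6,j=4): S=171.4416, K−S=0.0000, hold=0.0000 ⇒ V=0.0000 continue | (k=6,j=5): S=226.4772, K−S=0.0000, hold=0.0000 ⇒ V=0.0000 continue | (k=6,j=6): S=299.1802, K−S=0.0000, hold=0.0000 ⇒ V=0.0000 continue  boundary S*=74.3689
step 5: (k=5,j=0): S=64.7049, K−S=40.4151, hold=39.7498 ⇒ V=40.4151 exercise | (k=5,j=1): S=85.4762, K−S=19.6438, hold=21.3121 ⇒ V=21.3121 continue | (k=5,j=2): S=112.9155, K−S=0.0000, hold=6.8095 ⇒ V=6.8095 continue | (k=5,j=3): S=149.1633, K−S=0.0000, hold=0.9053 ⇒ V=0.9053 continue | (k=5,j=4): S=197.0472, K−S=0.0000, hold=0.0000 ⇒ V=0.0000 continue | (k=5,j=5): S=260.3027, K−S=0.0000, hold=0.0000 ⇒ V=0.0000 continue  boundary S*=64.7049
step 4: (k=4,j=0): S=74.3689, K−S=30.7511, hold=30.8949 ⇒ V=30.8949 continue | (k=4,j=1): S=98.2425, K−S=6.8775, hold=14.1438 ⇒ V=14.1438 continue | (k=4,j=2): S=129.7800, K−S=0.0000, hold=3.9030 ⇒ V=3.9030 continue | (k=4,j=3): S=171.4416, K−S=0.0000, hold=0.4605 ⇒ V=0.4605 continue | (k=4,j=4): S=226.4772, K−S=0.0000, hold=0.0000 ⇒ V=0.0000 continue  boundary S*=-
step 3: (k=3,j=0): S=85.4762, K−S=19.6438, hold=22.5755 ⇒ V=22.5755 continue | (k=3,j=1): S=112.9155, K−S=0.0000, hold=9.0878 ⇒ V=9.0878 continue | (k=3,j=2): S=149.1633, K−S=0.0000, hold=2.2088 ⇒ V=2.2088 continue | (k=3,j=3): S=197.0472, K−S=0.0000, hold=0.2343 ⇒ V=0.2343 continue  boundary S*=-
step 2: (k=2,j=0): S=98.2425, K−S=6.8775, hold=15.8915 ⇒ V=15.8915 continue | (k=2,j=1): S=129.7800, K−S=0.0000, hold=5.6942 ⇒ V=5.6942 continue | (k=2,j=2): S=171.4416, K−S=0.0000, hold=1.2372 ⇒ V=1.2372 continue  boundary S*=-
step 1: (k=1,j=0): S=112.9155, K−S=0.0000, hold=10.8455 ⇒ V=10.8455 continue | (k=1,j=1): S=149.1633, K−S=0.0000, hold=3.4966 ⇒ V=3.4966 continue  boundary S*=-
step 0: (k=0,j=0): S=129.7800, K−S=0.0000, hold=7.2128 ⇒ V=7.2128 continue  boundary S*=-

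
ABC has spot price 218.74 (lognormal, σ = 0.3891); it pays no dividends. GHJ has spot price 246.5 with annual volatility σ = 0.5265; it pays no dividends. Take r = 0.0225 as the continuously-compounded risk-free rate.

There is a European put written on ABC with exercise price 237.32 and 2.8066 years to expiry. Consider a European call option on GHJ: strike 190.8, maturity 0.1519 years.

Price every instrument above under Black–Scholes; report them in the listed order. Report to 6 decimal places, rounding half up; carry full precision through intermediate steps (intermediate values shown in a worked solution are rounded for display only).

[ABC put K=237.32]
σ√T = 0.3891·√2.8066 = 0.651856
d₁ = (ln(S/K) + (r+σ²/2)T) / (σ√T) = (ln(218.74/237.32) + (0.0225+0.3891²/2)·2.8066) / 0.651856 = (-0.081526 + 0.275606) / 0.651856 = 0.297736
d₂ = d₁ − σ√T = 0.297736 − 0.651856 = -0.354120
e^{−rT} = 0.938804
N(−d₁) = 0.382952,  N(−d₂) = 0.638375
price = K·e^{−rT}·N(−d₂) − S·N(−d₁) = 142.228128 − 83.767006 = 58.461122
[GHJ call K=190.8]
σ√T = 0.5265·√0.1519 = 0.205200
d₁ = (ln(S/K) + (r+σ²/2)T) / (σ√T) = (ln(246.5/190.8) + (0.0225+0.5265²/2)·0.1519) / 0.205200 = (0.256136 + 0.024471) / 0.205200 = 1.367483
d₂ = d₁ − σ√T = 1.367483 − 0.205200 = 1.162283
e^{−rT} = 0.996588
N(d₁) = 0.914263,  N(d₂) = 0.877440
price = S·N(d₁) − K·e^{−rT}·N(d₂) = 225.365843 − 166.844304 = 58.521539

price(ABC put K=237.32) = 58.461122
price(GHJ call K=190.8) = 58.521539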